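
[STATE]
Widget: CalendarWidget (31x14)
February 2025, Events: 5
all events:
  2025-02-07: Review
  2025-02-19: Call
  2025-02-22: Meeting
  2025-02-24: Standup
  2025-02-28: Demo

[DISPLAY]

         February 2025         
Mo Tu We Th Fr Sa Su           
                1  2           
 3  4  5  6  7*  8  9          
10 11 12 13 14 15 16           
17 18 19* 20 21 22* 23         
24* 25 26 27 28*               
                               
                               
                               
                               
                               
                               
                               


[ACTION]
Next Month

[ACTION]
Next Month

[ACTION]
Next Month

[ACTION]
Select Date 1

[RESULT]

            May 2025           
Mo Tu We Th Fr Sa Su           
         [ 1]  2  3  4         
 5  6  7  8  9 10 11           
12 13 14 15 16 17 18           
19 20 21 22 23 24 25           
26 27 28 29 30 31              
                               
                               
                               
                               
                               
                               
                               


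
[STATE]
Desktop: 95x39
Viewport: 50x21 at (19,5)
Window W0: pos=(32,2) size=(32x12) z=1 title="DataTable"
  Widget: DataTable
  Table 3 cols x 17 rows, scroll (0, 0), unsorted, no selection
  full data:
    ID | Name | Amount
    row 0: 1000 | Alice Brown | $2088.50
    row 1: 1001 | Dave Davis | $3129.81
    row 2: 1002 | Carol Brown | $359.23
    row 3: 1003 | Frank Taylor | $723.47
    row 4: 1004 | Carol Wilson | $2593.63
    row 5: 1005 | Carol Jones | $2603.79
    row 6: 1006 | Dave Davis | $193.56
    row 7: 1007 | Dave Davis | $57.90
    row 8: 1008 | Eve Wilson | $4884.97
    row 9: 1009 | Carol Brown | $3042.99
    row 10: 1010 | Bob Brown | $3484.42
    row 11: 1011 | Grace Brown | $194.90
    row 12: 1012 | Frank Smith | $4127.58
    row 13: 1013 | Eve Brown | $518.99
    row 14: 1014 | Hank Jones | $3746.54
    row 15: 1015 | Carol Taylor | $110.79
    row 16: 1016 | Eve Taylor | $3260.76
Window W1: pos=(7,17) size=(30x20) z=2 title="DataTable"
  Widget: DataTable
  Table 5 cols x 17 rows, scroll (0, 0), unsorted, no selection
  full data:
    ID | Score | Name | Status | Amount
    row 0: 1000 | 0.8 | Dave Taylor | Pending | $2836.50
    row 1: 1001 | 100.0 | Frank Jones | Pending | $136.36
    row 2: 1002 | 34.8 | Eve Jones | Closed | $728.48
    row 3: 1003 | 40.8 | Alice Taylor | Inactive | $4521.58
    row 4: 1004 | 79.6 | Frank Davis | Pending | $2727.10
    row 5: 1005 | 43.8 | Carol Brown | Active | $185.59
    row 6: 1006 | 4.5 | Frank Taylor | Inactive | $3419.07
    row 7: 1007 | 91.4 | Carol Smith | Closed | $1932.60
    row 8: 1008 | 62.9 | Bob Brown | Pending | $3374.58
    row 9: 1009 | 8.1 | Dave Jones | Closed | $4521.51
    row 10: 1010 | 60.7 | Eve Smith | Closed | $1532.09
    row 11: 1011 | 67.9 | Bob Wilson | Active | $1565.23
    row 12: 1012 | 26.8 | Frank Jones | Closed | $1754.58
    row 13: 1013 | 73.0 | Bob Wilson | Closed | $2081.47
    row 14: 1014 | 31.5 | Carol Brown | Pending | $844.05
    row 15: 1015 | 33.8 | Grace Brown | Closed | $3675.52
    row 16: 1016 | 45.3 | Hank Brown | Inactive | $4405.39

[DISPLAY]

             ┃ID  │Name        │Amount      ┃     
             ┃────┼────────────┼────────    ┃     
             ┃1000│Alice Brown │$2088.50    ┃     
             ┃1001│Dave Davis  │$3129.81    ┃     
             ┃1002│Carol Brown │$359.23     ┃     
             ┃1003│Frank Taylor│$723.47     ┃     
             ┃1004│Carol Wilson│$2593.63    ┃     
             ┃1005│Carol Jones │$2603.79    ┃     
             ┗━━━━━━━━━━━━━━━━━━━━━━━━━━━━━━┛     
                                                  
                                                  
                                                  
━━━━━━━━━━━━━━━━━┓                                
                 ┃                                
─────────────────┨                                
Name        │Stat┃                                
────────────┼────┃                                
Dave Taylor │Pend┃                                
Frank Jones │Pend┃                                
Eve Jones   │Clos┃                                
Alice Taylor│Inac┃                                


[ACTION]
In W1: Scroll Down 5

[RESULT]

             ┃ID  │Name        │Amount      ┃     
             ┃────┼────────────┼────────    ┃     
             ┃1000│Alice Brown │$2088.50    ┃     
             ┃1001│Dave Davis  │$3129.81    ┃     
             ┃1002│Carol Brown │$359.23     ┃     
             ┃1003│Frank Taylor│$723.47     ┃     
             ┃1004│Carol Wilson│$2593.63    ┃     
             ┃1005│Carol Jones │$2603.79    ┃     
             ┗━━━━━━━━━━━━━━━━━━━━━━━━━━━━━━┛     
                                                  
                                                  
                                                  
━━━━━━━━━━━━━━━━━┓                                
                 ┃                                
─────────────────┨                                
Name        │Stat┃                                
────────────┼────┃                                
Alice Taylor│Inac┃                                
Frank Davis │Pend┃                                
Carol Brown │Acti┃                                
Frank Taylor│Inac┃                                


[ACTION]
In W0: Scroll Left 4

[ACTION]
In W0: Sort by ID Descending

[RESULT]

             ┃ID ▼│Name        │Amount      ┃     
             ┃────┼────────────┼────────    ┃     
             ┃1016│Eve Taylor  │$3260.76    ┃     
             ┃1015│Carol Taylor│$110.79     ┃     
             ┃1014│Hank Jones  │$3746.54    ┃     
             ┃1013│Eve Brown   │$518.99     ┃     
             ┃1012│Frank Smith │$4127.58    ┃     
             ┃1011│Grace Brown │$194.90     ┃     
             ┗━━━━━━━━━━━━━━━━━━━━━━━━━━━━━━┛     
                                                  
                                                  
                                                  
━━━━━━━━━━━━━━━━━┓                                
                 ┃                                
─────────────────┨                                
Name        │Stat┃                                
────────────┼────┃                                
Alice Taylor│Inac┃                                
Frank Davis │Pend┃                                
Carol Brown │Acti┃                                
Frank Taylor│Inac┃                                


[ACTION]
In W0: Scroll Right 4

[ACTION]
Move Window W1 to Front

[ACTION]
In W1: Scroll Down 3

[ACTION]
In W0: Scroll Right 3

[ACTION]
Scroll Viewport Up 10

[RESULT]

                                                  
                                                  
             ┏━━━━━━━━━━━━━━━━━━━━━━━━━━━━━━┓     
             ┃ DataTable                    ┃     
             ┠──────────────────────────────┨     
             ┃ID ▼│Name        │Amount      ┃     
             ┃────┼────────────┼────────    ┃     
             ┃1016│Eve Taylor  │$3260.76    ┃     
             ┃1015│Carol Taylor│$110.79     ┃     
             ┃1014│Hank Jones  │$3746.54    ┃     
             ┃1013│Eve Brown   │$518.99     ┃     
             ┃1012│Frank Smith │$4127.58    ┃     
             ┃1011│Grace Brown │$194.90     ┃     
             ┗━━━━━━━━━━━━━━━━━━━━━━━━━━━━━━┛     
                                                  
                                                  
                                                  
━━━━━━━━━━━━━━━━━┓                                
                 ┃                                
─────────────────┨                                
Name        │Stat┃                                


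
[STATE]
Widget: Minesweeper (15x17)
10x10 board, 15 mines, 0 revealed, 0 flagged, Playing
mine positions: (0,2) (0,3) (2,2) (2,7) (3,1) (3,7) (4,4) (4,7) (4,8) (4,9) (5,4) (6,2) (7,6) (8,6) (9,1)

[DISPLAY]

■■■■■■■■■■     
■■■■■■■■■■     
■■■■■■■■■■     
■■■■■■■■■■     
■■■■■■■■■■     
■■■■■■■■■■     
■■■■■■■■■■     
■■■■■■■■■■     
■■■■■■■■■■     
■■■■■■■■■■     
               
               
               
               
               
               
               


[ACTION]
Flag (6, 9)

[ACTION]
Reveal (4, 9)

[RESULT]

■■✹✹■■■■■■     
■■■■■■■■■■     
■■✹■■■■✹■■     
■✹■■■■■✹■■     
■■■■✹■■✹✹✹     
■■■■✹■■■■■     
■■✹■■■■■■⚑     
■■■■■■✹■■■     
■■■■■■✹■■■     
■✹■■■■■■■■     
               
               
               
               
               
               
               


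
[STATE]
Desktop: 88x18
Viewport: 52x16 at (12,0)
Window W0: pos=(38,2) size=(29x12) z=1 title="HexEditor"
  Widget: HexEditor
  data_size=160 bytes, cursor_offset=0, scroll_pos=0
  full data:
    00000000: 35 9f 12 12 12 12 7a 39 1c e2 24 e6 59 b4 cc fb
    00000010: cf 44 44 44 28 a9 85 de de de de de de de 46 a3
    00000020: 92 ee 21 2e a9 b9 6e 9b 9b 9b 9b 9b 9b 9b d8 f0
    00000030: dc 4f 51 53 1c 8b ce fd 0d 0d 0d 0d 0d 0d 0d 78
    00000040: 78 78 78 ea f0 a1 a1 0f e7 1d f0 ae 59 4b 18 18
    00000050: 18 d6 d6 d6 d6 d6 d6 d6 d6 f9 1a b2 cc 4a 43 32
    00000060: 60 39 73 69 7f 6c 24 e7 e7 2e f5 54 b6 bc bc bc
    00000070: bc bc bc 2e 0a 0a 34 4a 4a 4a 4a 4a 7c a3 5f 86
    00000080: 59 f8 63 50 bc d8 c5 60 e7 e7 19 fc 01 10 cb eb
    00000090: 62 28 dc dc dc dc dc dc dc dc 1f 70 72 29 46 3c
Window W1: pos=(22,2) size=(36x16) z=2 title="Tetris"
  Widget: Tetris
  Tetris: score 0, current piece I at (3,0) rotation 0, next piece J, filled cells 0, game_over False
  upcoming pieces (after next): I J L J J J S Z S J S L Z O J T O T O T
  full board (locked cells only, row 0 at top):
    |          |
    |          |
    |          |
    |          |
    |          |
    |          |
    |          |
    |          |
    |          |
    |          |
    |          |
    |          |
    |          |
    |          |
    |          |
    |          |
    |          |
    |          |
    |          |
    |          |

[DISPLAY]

                                                    
                                                    
          ┏━━━━━━━━━━━━━━━━━━━━━━━━━━━━━━━━━━┓━━━━━━
          ┃ Tetris                           ┃      
          ┠──────────────────────────────────┨──────
          ┃          │Next:                  ┃12 12 
          ┃          │█                      ┃44 28 
          ┃          │███                    ┃2e a9 
          ┃          │                       ┃53 1c 
          ┃          │                       ┃ea f0 
          ┃          │                       ┃d6 d6 
          ┃          │Score:                 ┃69 7f 
          ┃          │0                      ┃2e 0a 
          ┃          │                       ┃━━━━━━
          ┃          │                       ┃      
          ┃          │                       ┃      


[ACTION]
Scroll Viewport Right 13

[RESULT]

                                                    
                                                    
━━━━━━━━━━━━━━━━━━━━━━━━━━━━━━━━┓━━━━━━━━┓          
etris                           ┃        ┃          
────────────────────────────────┨────────┨          
        │Next:                  ┃12 12 12┃          
        │█                      ┃44 28 a9┃          
        │███                    ┃2e a9 b9┃          
        │                       ┃53 1c 8b┃          
        │                       ┃ea f0 a1┃          
        │                       ┃d6 d6 d6┃          
        │Score:                 ┃69 7f 6c┃          
        │0                      ┃2e 0a 0a┃          
        │                       ┃━━━━━━━━┛          
        │                       ┃                   
        │                       ┃                   


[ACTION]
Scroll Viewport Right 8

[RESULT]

                                                    
                                                    
━━━━━━━━━━━━━━━━━━━━━━━━┓━━━━━━━━┓                  
                        ┃        ┃                  
────────────────────────┨────────┨                  
│Next:                  ┃12 12 12┃                  
│█                      ┃44 28 a9┃                  
│███                    ┃2e a9 b9┃                  
│                       ┃53 1c 8b┃                  
│                       ┃ea f0 a1┃                  
│                       ┃d6 d6 d6┃                  
│Score:                 ┃69 7f 6c┃                  
│0                      ┃2e 0a 0a┃                  
│                       ┃━━━━━━━━┛                  
│                       ┃                           
│                       ┃                           


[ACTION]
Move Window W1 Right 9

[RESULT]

                                                    
                                                    
━━━━━━━━━━━━━━━━━━━━━━━━━━━━━━━━━┓                  
Tetris                           ┃                  
─────────────────────────────────┨                  
         │Next:                  ┃                  
         │█                      ┃                  
         │███                    ┃                  
         │                       ┃                  
         │                       ┃                  
         │                       ┃                  
         │Score:                 ┃                  
         │0                      ┃                  
         │                       ┃                  
         │                       ┃                  
         │                       ┃                  


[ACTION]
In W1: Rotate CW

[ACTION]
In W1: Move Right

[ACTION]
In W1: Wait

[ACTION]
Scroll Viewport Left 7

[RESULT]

                                                    
                                                    
     ┏━━━━━━━━━━━━━━━━━━━━━━━━━━━━━━━━━━┓           
     ┃ Tetris                           ┃           
     ┠──────────────────────────────────┨           
     ┃          │Next:                  ┃           
     ┃          │█                      ┃           
     ┃          │███                    ┃           
     ┃          │                       ┃           
     ┃          │                       ┃           
     ┃          │                       ┃           
     ┃          │Score:                 ┃           
     ┃          │0                      ┃           
     ┃          │                       ┃           
     ┃          │                       ┃           
     ┃          │                       ┃           


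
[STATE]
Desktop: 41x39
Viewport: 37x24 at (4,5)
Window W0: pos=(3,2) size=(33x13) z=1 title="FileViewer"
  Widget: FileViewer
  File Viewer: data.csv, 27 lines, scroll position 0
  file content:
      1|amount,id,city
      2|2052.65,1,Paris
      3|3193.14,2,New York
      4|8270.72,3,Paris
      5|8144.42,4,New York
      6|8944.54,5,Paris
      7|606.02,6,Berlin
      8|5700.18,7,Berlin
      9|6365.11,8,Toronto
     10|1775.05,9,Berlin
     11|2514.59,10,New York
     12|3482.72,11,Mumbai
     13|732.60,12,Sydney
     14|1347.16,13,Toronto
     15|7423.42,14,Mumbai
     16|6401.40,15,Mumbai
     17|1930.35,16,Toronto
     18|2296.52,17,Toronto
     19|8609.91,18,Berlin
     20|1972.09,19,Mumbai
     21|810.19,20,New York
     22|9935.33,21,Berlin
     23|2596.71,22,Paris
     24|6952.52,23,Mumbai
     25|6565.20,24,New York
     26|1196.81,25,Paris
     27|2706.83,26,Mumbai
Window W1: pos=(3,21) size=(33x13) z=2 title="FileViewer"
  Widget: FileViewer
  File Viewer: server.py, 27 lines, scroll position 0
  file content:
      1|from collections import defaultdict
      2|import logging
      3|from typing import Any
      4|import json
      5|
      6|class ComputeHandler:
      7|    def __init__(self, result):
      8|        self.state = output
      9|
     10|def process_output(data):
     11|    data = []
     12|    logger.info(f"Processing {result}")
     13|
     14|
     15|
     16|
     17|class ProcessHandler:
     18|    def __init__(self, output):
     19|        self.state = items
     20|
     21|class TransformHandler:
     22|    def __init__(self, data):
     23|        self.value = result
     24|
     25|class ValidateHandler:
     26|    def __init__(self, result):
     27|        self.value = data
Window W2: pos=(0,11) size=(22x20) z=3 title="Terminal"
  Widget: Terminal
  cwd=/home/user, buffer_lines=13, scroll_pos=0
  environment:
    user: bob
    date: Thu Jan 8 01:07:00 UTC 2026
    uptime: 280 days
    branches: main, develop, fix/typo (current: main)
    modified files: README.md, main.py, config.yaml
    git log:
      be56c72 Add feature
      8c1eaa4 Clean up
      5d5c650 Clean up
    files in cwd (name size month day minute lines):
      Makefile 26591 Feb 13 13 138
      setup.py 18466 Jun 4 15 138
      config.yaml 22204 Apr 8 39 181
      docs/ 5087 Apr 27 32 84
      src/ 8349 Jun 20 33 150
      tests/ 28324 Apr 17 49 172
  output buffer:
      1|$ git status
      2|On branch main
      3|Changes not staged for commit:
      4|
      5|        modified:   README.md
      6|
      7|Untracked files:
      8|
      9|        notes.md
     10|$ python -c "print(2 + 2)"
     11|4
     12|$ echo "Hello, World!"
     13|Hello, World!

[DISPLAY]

amount,id,city                ▲┃     
2052.65,1,Paris               █┃     
3193.14,2,New York            ░┃     
8270.72,3,Paris               ░┃     
8144.42,4,New York            ░┃     
8944.54,5,Paris               ░┃     
━━━━━━━━━━━━━━━━━┓            ░┃     
rminal           ┃            ░┃     
─────────────────┨            ▼┃     
it status        ┃━━━━━━━━━━━━━┛     
branch main      ┃                   
nges not staged f┃                   
                 ┃                   
     modified:   ┃                   
                 ┃                   
racked files:    ┃                   
                 ┃━━━━━━━━━━━━━┓     
     notes.md    ┃             ┃     
ython -c "print(2┃─────────────┨     
                 ┃mport defaul▲┃     
cho "Hello, World┃            █┃     
lo, World!       ┃ Any        ░┃     
                 ┃            ░┃     
                 ┃            ░┃     


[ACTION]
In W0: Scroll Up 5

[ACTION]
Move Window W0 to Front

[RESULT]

amount,id,city                ▲┃     
2052.65,1,Paris               █┃     
3193.14,2,New York            ░┃     
8270.72,3,Paris               ░┃     
8144.42,4,New York            ░┃     
8944.54,5,Paris               ░┃     
606.02,6,Berlin               ░┃     
5700.18,7,Berlin              ░┃     
6365.11,8,Toronto             ▼┃     
━━━━━━━━━━━━━━━━━━━━━━━━━━━━━━━┛     
branch main      ┃                   
nges not staged f┃                   
                 ┃                   
     modified:   ┃                   
                 ┃                   
racked files:    ┃                   
                 ┃━━━━━━━━━━━━━┓     
     notes.md    ┃             ┃     
ython -c "print(2┃─────────────┨     
                 ┃mport defaul▲┃     
cho "Hello, World┃            █┃     
lo, World!       ┃ Any        ░┃     
                 ┃            ░┃     
                 ┃            ░┃     


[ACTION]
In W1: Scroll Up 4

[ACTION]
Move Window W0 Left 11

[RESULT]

unt,id,city                ▲┃        
2.65,1,Paris               █┃        
3.14,2,New York            ░┃        
0.72,3,Paris               ░┃        
4.42,4,New York            ░┃        
4.54,5,Paris               ░┃        
.02,6,Berlin               ░┃        
0.18,7,Berlin              ░┃        
5.11,8,Toronto             ▼┃        
━━━━━━━━━━━━━━━━━━━━━━━━━━━━┛        
branch main      ┃                   
nges not staged f┃                   
                 ┃                   
     modified:   ┃                   
                 ┃                   
racked files:    ┃                   
                 ┃━━━━━━━━━━━━━┓     
     notes.md    ┃             ┃     
ython -c "print(2┃─────────────┨     
                 ┃mport defaul▲┃     
cho "Hello, World┃            █┃     
lo, World!       ┃ Any        ░┃     
                 ┃            ░┃     
                 ┃            ░┃     


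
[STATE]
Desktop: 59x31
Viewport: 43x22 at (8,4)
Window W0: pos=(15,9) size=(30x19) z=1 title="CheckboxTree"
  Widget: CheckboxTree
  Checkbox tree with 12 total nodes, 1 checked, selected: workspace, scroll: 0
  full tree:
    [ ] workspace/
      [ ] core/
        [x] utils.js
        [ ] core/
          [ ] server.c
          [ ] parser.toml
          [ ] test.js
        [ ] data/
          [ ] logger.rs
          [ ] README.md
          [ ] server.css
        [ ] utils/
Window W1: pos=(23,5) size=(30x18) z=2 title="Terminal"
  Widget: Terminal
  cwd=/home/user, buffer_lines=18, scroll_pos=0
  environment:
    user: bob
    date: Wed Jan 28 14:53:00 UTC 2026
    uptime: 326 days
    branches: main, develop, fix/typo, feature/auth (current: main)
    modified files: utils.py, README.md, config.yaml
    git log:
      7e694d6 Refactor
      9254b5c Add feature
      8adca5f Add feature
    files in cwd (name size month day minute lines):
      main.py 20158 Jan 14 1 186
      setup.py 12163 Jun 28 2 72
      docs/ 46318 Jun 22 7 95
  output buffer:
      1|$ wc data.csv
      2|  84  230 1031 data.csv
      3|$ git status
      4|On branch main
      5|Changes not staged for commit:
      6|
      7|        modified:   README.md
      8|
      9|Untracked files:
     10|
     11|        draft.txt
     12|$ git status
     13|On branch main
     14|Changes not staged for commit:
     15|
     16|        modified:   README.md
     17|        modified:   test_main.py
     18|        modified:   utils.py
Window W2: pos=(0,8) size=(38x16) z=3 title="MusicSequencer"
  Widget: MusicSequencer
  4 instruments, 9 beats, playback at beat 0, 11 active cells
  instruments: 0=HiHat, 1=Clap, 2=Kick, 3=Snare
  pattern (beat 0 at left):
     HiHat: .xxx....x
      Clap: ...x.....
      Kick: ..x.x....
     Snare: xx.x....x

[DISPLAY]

                                           
               ┏━━━━━━━━━━━━━━━━━━━━━━━━━━━
               ┃ Terminal                  
               ┠───────────────────────────
━━━━━━━━━━━━━━━━━━━━━━━━━━━━━┓             
equencer                     ┃ data.csv    
─────────────────────────────┨             
12345678                     ┃             
███····█                     ┃aged for comm
··█·····                     ┃             
·█·█····                     ┃ed:   README.
█·█····█                     ┃             
                             ┃s:           
                             ┃             
                             ┃txt          
                             ┃             
                             ┃             
                             ┃aged for comm
                             ┃━━━━━━━━━━━━━
━━━━━━━━━━━━━━━━━━━━━━━━━━━━━┛      ┃      
       ┃                            ┃      
       ┃                            ┃      


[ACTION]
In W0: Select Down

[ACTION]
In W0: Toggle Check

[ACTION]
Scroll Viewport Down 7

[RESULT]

equencer                     ┃ data.csv    
─────────────────────────────┨             
12345678                     ┃             
███····█                     ┃aged for comm
··█·····                     ┃             
·█·█····                     ┃ed:   README.
█·█····█                     ┃             
                             ┃s:           
                             ┃             
                             ┃txt          
                             ┃             
                             ┃             
                             ┃aged for comm
                             ┃━━━━━━━━━━━━━
━━━━━━━━━━━━━━━━━━━━━━━━━━━━━┛      ┃      
       ┃                            ┃      
       ┃                            ┃      
       ┃                            ┃      
       ┗━━━━━━━━━━━━━━━━━━━━━━━━━━━━┛      
                                           
                                           
                                           


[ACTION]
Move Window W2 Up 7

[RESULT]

                             ┃ data.csv    
                             ┃             
                             ┃             
                             ┃aged for comm
                             ┃             
                             ┃ed:   README.
                             ┃             
━━━━━━━━━━━━━━━━━━━━━━━━━━━━━┛s:           
       ┃       ┃                           
       ┃       ┃        draft.txt          
       ┃     [x┃$ git status               
       ┃       ┃On branch main             
       ┃       ┃Changes not staged for comm
       ┃       ┗━━━━━━━━━━━━━━━━━━━━━━━━━━━
       ┃     [x] utils/             ┃      
       ┃                            ┃      
       ┃                            ┃      
       ┃                            ┃      
       ┗━━━━━━━━━━━━━━━━━━━━━━━━━━━━┛      
                                           
                                           
                                           


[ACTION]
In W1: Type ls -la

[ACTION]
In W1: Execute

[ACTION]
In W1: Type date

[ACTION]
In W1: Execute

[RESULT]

                             ┃             
                             ┃aged for comm
                             ┃             
                             ┃ed:   README.
                             ┃ed:   test_ma
                             ┃ed:   utils.p
                             ┃             
━━━━━━━━━━━━━━━━━━━━━━━━━━━━━┛bob group    
       ┃       ┃-rw-r--r--  1 bob group    
       ┃       ┃drwxr-xr-x  1 bob group    
       ┃     [x┃$ date                     
       ┃       ┃Wed Jan 28 14:53:00 UTC 202
       ┃       ┃$ █                        
       ┃       ┗━━━━━━━━━━━━━━━━━━━━━━━━━━━
       ┃     [x] utils/             ┃      
       ┃                            ┃      
       ┃                            ┃      
       ┃                            ┃      
       ┗━━━━━━━━━━━━━━━━━━━━━━━━━━━━┛      
                                           
                                           
                                           


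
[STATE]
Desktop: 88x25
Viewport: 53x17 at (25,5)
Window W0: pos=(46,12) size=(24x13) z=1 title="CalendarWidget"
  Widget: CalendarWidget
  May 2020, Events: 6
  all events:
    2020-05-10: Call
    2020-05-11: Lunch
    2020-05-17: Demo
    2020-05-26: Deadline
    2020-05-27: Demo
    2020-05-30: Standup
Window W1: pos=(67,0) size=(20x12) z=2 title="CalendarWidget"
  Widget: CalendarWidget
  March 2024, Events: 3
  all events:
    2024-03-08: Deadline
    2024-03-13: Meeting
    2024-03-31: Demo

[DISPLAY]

                                          ┃          
                                          ┃ 4  5  6  
                                          ┃11 12 13* 
                                          ┃18 19 20 2
                                          ┃25 26 27 2
                                          ┃          
                                          ┗━━━━━━━━━━
                     ┏━━━━━━━━━━━━━━━━━━━━━━┓        
                     ┃ CalendarWidget       ┃        
                     ┠──────────────────────┨        
                     ┃       May 2020       ┃        
                     ┃Mo Tu We Th Fr Sa Su  ┃        
                     ┃             1  2  3  ┃        
                     ┃ 4  5  6  7  8  9 10* ┃        
                     ┃11* 12 13 14 15 16 17*┃        
                     ┃18 19 20 21 22 23 24  ┃        
                     ┃25 26* 27* 28 29 30* 3┃        


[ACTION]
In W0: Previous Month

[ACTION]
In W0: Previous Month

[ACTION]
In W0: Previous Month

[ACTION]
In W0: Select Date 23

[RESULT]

                                          ┃          
                                          ┃ 4  5  6  
                                          ┃11 12 13* 
                                          ┃18 19 20 2
                                          ┃25 26 27 2
                                          ┃          
                                          ┗━━━━━━━━━━
                     ┏━━━━━━━━━━━━━━━━━━━━━━┓        
                     ┃ CalendarWidget       ┃        
                     ┠──────────────────────┨        
                     ┃    February 2020     ┃        
                     ┃Mo Tu We Th Fr Sa Su  ┃        
                     ┃                1  2  ┃        
                     ┃ 3  4  5  6  7  8  9  ┃        
                     ┃10 11 12 13 14 15 16  ┃        
                     ┃17 18 19 20 21 22 [23]┃        
                     ┃24 25 26 27 28 29     ┃        


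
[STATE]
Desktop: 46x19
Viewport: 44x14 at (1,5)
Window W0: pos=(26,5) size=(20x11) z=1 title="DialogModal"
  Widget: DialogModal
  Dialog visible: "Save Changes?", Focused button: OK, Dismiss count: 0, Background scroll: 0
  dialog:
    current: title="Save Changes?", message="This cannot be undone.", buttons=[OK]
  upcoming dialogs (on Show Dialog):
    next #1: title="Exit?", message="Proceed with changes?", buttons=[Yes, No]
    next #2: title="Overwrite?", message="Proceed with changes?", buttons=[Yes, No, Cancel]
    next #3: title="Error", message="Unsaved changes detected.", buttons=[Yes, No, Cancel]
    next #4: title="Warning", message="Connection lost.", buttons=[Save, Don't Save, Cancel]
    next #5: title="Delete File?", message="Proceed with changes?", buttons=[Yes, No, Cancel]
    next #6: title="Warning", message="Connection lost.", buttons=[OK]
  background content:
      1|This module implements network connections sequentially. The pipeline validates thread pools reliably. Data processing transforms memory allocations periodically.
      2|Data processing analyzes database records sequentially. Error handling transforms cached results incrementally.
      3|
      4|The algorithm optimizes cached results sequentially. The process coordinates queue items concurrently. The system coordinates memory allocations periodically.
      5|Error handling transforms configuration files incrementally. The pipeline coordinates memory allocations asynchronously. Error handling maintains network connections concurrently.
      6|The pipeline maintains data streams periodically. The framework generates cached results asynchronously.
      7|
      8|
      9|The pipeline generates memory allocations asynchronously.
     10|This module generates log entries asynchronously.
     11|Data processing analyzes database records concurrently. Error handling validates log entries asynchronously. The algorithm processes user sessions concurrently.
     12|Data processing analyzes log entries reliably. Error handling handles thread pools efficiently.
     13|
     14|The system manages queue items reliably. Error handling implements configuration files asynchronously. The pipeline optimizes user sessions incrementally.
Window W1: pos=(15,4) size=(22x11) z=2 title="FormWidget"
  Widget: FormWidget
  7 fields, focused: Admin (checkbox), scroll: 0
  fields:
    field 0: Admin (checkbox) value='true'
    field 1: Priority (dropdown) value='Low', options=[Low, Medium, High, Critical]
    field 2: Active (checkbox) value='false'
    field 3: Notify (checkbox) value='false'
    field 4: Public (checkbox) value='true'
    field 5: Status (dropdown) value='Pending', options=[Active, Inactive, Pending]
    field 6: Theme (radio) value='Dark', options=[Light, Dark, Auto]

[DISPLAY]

              ┃ FormWidget         ┃━━━━━━━━
              ┠────────────────────┨al      
              ┃> Admin:      [x]   ┃────────
              ┃  Priority:   [Low▼]┃e implem
              ┃  Active:     [ ]   ┃─────┐an
              ┃  Notify:     [ ]   ┃anges│  
              ┃  Public:     [x]   ┃nnot │ti
              ┃  Status:     [Pen▼]┃]    │ra
              ┃  Theme:      ( ) Li┃─────┘nt
              ┗━━━━━━━━━━━━━━━━━━━━┛        
                         ┗━━━━━━━━━━━━━━━━━━
                                            
                                            
                                            


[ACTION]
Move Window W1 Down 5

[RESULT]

                         ┏━━━━━━━━━━━━━━━━━━
                         ┃ DialogModal      
                         ┠──────────────────
              ┏━━━━━━━━━━━━━━━━━━━━┓e implem
              ┃ FormWidget         ┃─────┐an
              ┠────────────────────┨anges│  
              ┃> Admin:      [x]   ┃nnot │ti
              ┃  Priority:   [Low▼]┃]    │ra
              ┃  Active:     [ ]   ┃─────┘nt
              ┃  Notify:     [ ]   ┃        
              ┃  Public:     [x]   ┃━━━━━━━━
              ┃  Status:     [Pen▼]┃        
              ┃  Theme:      ( ) Li┃        
              ┗━━━━━━━━━━━━━━━━━━━━┛        


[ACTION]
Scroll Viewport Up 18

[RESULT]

                                            
                                            
                                            
                                            
                                            
                         ┏━━━━━━━━━━━━━━━━━━
                         ┃ DialogModal      
                         ┠──────────────────
              ┏━━━━━━━━━━━━━━━━━━━━┓e implem
              ┃ FormWidget         ┃─────┐an
              ┠────────────────────┨anges│  
              ┃> Admin:      [x]   ┃nnot │ti
              ┃  Priority:   [Low▼]┃]    │ra
              ┃  Active:     [ ]   ┃─────┘nt


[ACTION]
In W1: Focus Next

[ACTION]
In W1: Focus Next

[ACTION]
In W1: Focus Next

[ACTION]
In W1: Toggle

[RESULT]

                                            
                                            
                                            
                                            
                                            
                         ┏━━━━━━━━━━━━━━━━━━
                         ┃ DialogModal      
                         ┠──────────────────
              ┏━━━━━━━━━━━━━━━━━━━━┓e implem
              ┃ FormWidget         ┃─────┐an
              ┠────────────────────┨anges│  
              ┃  Admin:      [x]   ┃nnot │ti
              ┃  Priority:   [Low▼]┃]    │ra
              ┃  Active:     [ ]   ┃─────┘nt


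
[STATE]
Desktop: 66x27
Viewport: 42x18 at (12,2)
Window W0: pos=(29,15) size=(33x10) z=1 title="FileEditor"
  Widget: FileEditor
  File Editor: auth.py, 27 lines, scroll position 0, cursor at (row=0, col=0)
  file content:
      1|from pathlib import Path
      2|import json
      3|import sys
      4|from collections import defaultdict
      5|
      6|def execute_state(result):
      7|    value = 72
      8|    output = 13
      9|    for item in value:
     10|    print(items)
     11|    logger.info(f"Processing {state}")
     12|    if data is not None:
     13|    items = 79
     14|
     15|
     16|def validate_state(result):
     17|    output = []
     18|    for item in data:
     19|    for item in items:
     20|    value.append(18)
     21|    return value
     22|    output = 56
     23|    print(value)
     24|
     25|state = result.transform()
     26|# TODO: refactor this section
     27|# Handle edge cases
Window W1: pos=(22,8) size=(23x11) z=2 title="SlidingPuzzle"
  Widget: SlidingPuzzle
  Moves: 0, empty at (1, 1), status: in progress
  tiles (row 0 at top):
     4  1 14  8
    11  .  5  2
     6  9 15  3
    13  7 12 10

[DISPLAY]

                                          
                                          
                                          
                                          
                                          
                                          
          ┏━━━━━━━━━━━━━━━━━━━━━┓         
          ┃ SlidingPuzzle       ┃         
          ┠─────────────────────┨         
          ┃┌────┬────┬────┬────┐┃         
          ┃│  4 │  1 │ 14 │  8 │┃         
          ┃├────┼────┼────┼────┤┃         
          ┃│ 11 │    │  5 │  2 │┃         
          ┃├────┼────┼────┼────┤┃━━━━━━━━━
          ┃│  6 │  9 │ 15 │  3 │┃         
          ┃├────┼────┼────┼────┤┃─────────
          ┗━━━━━━━━━━━━━━━━━━━━━┛port Path
                 ┃import json             


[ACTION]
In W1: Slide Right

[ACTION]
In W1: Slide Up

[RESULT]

                                          
                                          
                                          
                                          
                                          
                                          
          ┏━━━━━━━━━━━━━━━━━━━━━┓         
          ┃ SlidingPuzzle       ┃         
          ┠─────────────────────┨         
          ┃┌────┬────┬────┬────┐┃         
          ┃│  4 │  1 │ 14 │  8 │┃         
          ┃├────┼────┼────┼────┤┃         
          ┃│  6 │ 11 │  5 │  2 │┃         
          ┃├────┼────┼────┼────┤┃━━━━━━━━━
          ┃│    │  9 │ 15 │  3 │┃         
          ┃├────┼────┼────┼────┤┃─────────
          ┗━━━━━━━━━━━━━━━━━━━━━┛port Path
                 ┃import json             


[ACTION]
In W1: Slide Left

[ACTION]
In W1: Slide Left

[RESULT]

                                          
                                          
                                          
                                          
                                          
                                          
          ┏━━━━━━━━━━━━━━━━━━━━━┓         
          ┃ SlidingPuzzle       ┃         
          ┠─────────────────────┨         
          ┃┌────┬────┬────┬────┐┃         
          ┃│  4 │  1 │ 14 │  8 │┃         
          ┃├────┼────┼────┼────┤┃         
          ┃│  6 │ 11 │  5 │  2 │┃         
          ┃├────┼────┼────┼────┤┃━━━━━━━━━
          ┃│  9 │ 15 │    │  3 │┃         
          ┃├────┼────┼────┼────┤┃─────────
          ┗━━━━━━━━━━━━━━━━━━━━━┛port Path
                 ┃import json             
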